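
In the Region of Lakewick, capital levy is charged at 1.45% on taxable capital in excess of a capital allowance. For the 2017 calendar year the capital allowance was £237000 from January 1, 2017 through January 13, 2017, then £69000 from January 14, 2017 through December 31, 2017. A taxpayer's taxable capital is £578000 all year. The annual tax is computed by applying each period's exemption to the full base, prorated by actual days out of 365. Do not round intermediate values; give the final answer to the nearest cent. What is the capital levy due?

£7293.74

January 1 – January 13, 2017: 13 days, exemption £237000 → (£578000 − £237000) × 1.45% × 13/365 = £176.1055
January 14 – December 31, 2017: 352 days, exemption £69000 → (£578000 − £69000) × 1.45% × 352/365 = £7117.6329
Total = £7293.7384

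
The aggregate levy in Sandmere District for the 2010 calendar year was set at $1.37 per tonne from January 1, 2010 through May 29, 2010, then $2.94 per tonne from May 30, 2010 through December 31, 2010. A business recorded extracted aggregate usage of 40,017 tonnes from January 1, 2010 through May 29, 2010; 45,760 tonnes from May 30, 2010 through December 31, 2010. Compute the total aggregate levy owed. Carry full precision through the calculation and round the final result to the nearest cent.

January 1 – May 29, 2010: 40,017 tonnes at $1.37/tonne → $54,823.29
May 30 – December 31, 2010: 45,760 tonnes at $2.94/tonne → $134,534.40

$189,357.69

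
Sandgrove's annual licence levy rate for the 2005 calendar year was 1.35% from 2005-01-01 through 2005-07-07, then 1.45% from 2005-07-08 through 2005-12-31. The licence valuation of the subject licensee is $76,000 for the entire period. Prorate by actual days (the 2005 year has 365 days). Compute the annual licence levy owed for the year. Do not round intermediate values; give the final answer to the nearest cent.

2005-01-01 to 2005-07-07: 188 days at 1.35% → $76,000 × 1.35% × 188/365 = $528.4603
2005-07-08 to 2005-12-31: 177 days at 1.45% → $76,000 × 1.45% × 177/365 = $534.3945
Total = $1,062.8548

$1,062.85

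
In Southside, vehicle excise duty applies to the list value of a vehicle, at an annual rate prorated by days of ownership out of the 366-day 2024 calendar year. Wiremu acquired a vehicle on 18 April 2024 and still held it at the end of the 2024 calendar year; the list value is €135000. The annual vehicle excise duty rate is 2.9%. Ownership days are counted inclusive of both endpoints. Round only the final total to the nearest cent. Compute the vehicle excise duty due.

Days held (18 April – 31 December 2024): 258 out of 366
Tax = €135000 × 2.9% × 258/366 = €2759.7541

€2759.75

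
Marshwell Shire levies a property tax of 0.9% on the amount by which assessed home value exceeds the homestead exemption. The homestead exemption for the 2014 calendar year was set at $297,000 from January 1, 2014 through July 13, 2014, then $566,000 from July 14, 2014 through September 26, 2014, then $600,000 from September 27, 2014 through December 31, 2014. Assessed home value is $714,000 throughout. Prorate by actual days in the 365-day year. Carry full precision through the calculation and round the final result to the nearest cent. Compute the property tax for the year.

$2,538.30

January 1 – July 13, 2014: 194 days, exemption $297,000 → ($714,000 − $297,000) × 0.9% × 194/365 = $1,994.7452
July 14 – September 26, 2014: 75 days, exemption $566,000 → ($714,000 − $566,000) × 0.9% × 75/365 = $273.6986
September 27 – December 31, 2014: 96 days, exemption $600,000 → ($714,000 − $600,000) × 0.9% × 96/365 = $269.8521
Total = $2,538.2959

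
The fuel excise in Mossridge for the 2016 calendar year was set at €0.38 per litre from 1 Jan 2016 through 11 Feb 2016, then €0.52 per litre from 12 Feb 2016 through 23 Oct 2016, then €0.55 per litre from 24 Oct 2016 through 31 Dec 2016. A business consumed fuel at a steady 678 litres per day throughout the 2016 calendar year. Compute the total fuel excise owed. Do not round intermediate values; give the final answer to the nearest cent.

1 Jan – 11 Feb 2016: 42 days × 678 litres/day = 28,476 litres at €0.38/litre → €10,820.88
12 Feb – 23 Oct 2016: 255 days × 678 litres/day = 172,890 litres at €0.52/litre → €89,902.80
24 Oct – 31 Dec 2016: 69 days × 678 litres/day = 46,782 litres at €0.55/litre → €25,730.10

€126,453.78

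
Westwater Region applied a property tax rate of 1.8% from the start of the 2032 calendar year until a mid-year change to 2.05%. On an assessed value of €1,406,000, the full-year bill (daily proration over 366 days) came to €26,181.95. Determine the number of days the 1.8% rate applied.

Let d = days at the first rate; then 366 − d days at the second rate.
€1,406,000 × [1.8%·d + 2.05%·(366−d)] / 366 = €26,181.95
Solving gives d = 275, so the new rate took effect on 2 Oct 2032.

275 days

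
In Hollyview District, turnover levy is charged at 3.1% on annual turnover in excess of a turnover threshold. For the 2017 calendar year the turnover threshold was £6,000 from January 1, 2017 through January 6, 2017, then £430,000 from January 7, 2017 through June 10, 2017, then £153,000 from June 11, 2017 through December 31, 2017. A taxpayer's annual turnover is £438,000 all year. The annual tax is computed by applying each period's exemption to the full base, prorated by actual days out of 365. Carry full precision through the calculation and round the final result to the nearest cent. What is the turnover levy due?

January 1 – January 6, 2017: 6 days, exemption £6,000 → (£438,000 − £6,000) × 3.1% × 6/365 = £220.1425
January 7 – June 10, 2017: 155 days, exemption £430,000 → (£438,000 − £430,000) × 3.1% × 155/365 = £105.3151
June 11 – December 31, 2017: 204 days, exemption £153,000 → (£438,000 − £153,000) × 3.1% × 204/365 = £4,937.9178
Total = £5,263.3753

£5,263.38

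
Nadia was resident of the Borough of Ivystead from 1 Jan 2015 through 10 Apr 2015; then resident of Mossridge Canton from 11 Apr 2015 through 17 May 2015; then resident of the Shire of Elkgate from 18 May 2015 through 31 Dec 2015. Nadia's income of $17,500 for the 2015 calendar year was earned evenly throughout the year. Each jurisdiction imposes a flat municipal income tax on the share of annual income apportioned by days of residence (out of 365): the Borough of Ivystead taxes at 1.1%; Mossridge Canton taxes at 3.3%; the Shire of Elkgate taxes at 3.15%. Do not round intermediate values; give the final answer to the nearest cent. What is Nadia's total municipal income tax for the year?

The Borough of Ivystead, 1 Jan – 10 Apr 2015: 100 days → $17,500 × 1.1% × 100/365 = $52.7397
Mossridge Canton, 11 Apr – 17 May 2015: 37 days → $17,500 × 3.3% × 37/365 = $58.5411
The Shire of Elkgate, 18 May – 31 Dec 2015: 228 days → $17,500 × 3.15% × 228/365 = $344.3425
Total = $455.6233

$455.62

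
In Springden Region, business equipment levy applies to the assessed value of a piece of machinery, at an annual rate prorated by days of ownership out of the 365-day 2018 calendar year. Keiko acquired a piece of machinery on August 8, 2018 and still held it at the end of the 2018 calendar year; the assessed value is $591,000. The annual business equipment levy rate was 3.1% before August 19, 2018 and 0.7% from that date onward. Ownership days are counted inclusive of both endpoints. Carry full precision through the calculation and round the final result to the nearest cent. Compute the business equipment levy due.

$2,082.26

August 8 – August 18, 2018: 11 days at 3.1% → $591,000 × 3.1% × 11/365 = $552.1397
August 19 – December 31, 2018: 135 days at 0.7% → $591,000 × 0.7% × 135/365 = $1,530.1233
Total = $2,082.2630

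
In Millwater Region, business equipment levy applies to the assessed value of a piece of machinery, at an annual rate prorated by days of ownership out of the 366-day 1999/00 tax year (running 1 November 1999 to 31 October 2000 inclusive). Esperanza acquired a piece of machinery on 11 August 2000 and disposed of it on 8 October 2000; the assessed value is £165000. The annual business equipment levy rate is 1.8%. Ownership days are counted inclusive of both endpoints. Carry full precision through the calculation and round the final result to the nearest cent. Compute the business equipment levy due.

Days held (11 August – 8 October 2000): 59 out of 366
Tax = £165000 × 1.8% × 59/366 = £478.7705

£478.77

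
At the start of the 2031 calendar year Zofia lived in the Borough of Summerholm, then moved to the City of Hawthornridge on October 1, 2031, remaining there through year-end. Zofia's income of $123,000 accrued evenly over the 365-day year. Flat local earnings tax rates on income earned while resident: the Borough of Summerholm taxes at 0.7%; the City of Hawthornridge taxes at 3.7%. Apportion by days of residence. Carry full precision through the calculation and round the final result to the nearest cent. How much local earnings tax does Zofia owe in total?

$1,791.08

The Borough of Summerholm, January 1 – September 30, 2031: 273 days → $123,000 × 0.7% × 273/365 = $643.9808
The City of Hawthornridge, October 1 – December 31, 2031: 92 days → $123,000 × 3.7% × 92/365 = $1,147.1014
Total = $1,791.0822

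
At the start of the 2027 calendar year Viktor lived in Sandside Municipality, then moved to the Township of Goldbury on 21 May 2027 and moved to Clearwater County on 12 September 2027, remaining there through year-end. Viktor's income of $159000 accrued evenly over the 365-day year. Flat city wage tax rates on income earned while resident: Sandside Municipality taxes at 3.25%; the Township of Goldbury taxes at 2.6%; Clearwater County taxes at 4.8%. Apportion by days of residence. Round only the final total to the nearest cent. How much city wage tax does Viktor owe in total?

Sandside Municipality, 1 January – 20 May 2027: 140 days → $159000 × 3.25% × 140/365 = $1982.0548
The Township of Goldbury, 21 May – 11 September 2027: 114 days → $159000 × 2.6% × 114/365 = $1291.1671
Clearwater County, 12 September – 31 December 2027: 111 days → $159000 × 4.8% × 111/365 = $2320.9644
Total = $5594.1863

$5594.19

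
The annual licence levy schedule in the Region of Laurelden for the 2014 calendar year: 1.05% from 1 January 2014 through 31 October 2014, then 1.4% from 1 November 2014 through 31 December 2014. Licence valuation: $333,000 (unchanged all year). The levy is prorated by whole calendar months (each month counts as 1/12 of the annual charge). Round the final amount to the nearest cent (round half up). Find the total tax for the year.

1 January – 31 October 2014: 10 months at 1.05% → $333,000 × 1.05% × 10/12 = $2,913.7500
1 November – 31 December 2014: 2 months at 1.4% → $333,000 × 1.4% × 2/12 = $777.0000
Total = $3,690.7500

$3,690.75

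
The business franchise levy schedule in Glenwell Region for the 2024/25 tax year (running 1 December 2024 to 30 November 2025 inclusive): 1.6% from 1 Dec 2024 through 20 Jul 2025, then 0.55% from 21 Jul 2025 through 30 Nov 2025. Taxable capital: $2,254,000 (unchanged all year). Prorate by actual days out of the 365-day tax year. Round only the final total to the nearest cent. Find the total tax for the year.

$27,440.13

1 Dec 2024 – 20 Jul 2025: 232 days at 1.6% → $2,254,000 × 1.6% × 232/365 = $22,922.8712
21 Jul – 30 Nov 2025: 133 days at 0.55% → $2,254,000 × 0.55% × 133/365 = $4,517.2630
Total = $27,440.1342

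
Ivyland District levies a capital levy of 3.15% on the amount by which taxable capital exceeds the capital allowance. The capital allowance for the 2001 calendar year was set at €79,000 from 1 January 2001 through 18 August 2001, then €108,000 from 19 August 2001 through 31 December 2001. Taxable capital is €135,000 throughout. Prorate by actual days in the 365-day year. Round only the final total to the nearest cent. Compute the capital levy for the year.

1 January – 18 August 2001: 230 days, exemption €79,000 → (€135,000 − €79,000) × 3.15% × 230/365 = €1,111.5616
19 August – 31 December 2001: 135 days, exemption €108,000 → (€135,000 − €108,000) × 3.15% × 135/365 = €314.5685
Total = €1,426.1301

€1,426.13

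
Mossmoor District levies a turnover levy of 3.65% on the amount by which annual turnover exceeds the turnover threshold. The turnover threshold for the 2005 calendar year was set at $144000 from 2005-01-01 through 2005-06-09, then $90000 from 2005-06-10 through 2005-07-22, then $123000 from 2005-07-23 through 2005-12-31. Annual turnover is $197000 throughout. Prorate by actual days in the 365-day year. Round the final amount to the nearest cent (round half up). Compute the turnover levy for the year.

$2506.90

2005-01-01 to 2005-06-09: 160 days, exemption $144000 → ($197000 − $144000) × 3.65% × 160/365 = $848.0000
2005-06-10 to 2005-07-22: 43 days, exemption $90000 → ($197000 − $90000) × 3.65% × 43/365 = $460.1000
2005-07-23 to 2005-12-31: 162 days, exemption $123000 → ($197000 − $123000) × 3.65% × 162/365 = $1198.8000
Total = $2506.9000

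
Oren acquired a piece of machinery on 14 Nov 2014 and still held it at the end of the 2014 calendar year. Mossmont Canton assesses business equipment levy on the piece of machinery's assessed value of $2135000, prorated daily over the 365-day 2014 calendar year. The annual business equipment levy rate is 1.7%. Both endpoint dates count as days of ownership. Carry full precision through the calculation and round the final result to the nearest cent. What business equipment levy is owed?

$4773.04

Days held (14 Nov – 31 Dec 2014): 48 out of 365
Tax = $2135000 × 1.7% × 48/365 = $4773.0411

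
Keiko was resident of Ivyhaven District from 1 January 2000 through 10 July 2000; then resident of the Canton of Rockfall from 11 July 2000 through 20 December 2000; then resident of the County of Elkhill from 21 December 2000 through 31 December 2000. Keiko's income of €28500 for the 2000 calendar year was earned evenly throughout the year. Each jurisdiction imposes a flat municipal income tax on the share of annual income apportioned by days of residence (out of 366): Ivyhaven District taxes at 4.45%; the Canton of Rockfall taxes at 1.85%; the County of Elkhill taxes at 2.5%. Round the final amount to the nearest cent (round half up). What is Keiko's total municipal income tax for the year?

Ivyhaven District, 1 January – 10 July 2000: 192 days → €28500 × 4.45% × 192/366 = €665.3115
The Canton of Rockfall, 11 July – 20 December 2000: 163 days → €28500 × 1.85% × 163/366 = €234.8135
The County of Elkhill, 21 December – 31 December 2000: 11 days → €28500 × 2.5% × 11/366 = €21.4139
Total = €921.5389

€921.54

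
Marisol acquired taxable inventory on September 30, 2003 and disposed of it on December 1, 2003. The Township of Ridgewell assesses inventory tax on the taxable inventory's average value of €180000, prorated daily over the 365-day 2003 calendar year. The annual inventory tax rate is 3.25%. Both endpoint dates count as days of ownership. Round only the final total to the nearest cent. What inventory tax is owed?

€1009.73

Days held (September 30 – December 1, 2003): 63 out of 365
Tax = €180000 × 3.25% × 63/365 = €1009.7260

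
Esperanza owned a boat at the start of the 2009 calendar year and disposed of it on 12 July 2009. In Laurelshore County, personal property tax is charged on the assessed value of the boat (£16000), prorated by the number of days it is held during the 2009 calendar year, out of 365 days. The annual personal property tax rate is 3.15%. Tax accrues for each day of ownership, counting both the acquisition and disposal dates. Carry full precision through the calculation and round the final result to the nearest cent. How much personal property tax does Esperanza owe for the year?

Days held (1 January – 12 July 2009): 193 out of 365
Tax = £16000 × 3.15% × 193/365 = £266.4986

£266.50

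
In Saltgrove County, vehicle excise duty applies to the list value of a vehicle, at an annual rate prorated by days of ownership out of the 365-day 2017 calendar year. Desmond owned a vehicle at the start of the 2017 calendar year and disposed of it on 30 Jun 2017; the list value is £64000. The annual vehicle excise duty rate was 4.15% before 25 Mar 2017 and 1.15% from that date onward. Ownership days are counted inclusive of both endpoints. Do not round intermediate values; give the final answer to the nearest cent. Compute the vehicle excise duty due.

£801.58

1 Jan – 24 Mar 2017: 83 days at 4.15% → £64000 × 4.15% × 83/365 = £603.9671
25 Mar – 30 Jun 2017: 98 days at 1.15% → £64000 × 1.15% × 98/365 = £197.6110
Total = £801.5781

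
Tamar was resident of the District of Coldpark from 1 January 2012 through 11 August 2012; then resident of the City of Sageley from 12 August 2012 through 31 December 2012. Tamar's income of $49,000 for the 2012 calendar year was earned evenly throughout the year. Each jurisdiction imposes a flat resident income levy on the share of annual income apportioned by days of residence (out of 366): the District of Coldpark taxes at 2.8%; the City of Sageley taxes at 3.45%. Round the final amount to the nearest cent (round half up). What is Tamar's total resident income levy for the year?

$1,495.57

The District of Coldpark, 1 January – 11 August 2012: 224 days → $49,000 × 2.8% × 224/366 = $839.6940
The City of Sageley, 12 August – 31 December 2012: 142 days → $49,000 × 3.45% × 142/366 = $655.8770
Total = $1,495.5710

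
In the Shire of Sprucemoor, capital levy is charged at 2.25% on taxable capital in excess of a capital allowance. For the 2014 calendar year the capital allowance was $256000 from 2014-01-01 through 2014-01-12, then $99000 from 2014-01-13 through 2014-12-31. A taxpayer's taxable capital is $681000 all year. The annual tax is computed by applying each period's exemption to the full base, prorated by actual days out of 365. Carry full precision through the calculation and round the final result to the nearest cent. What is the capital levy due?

2014-01-01 to 2014-01-12: 12 days, exemption $256000 → ($681000 − $256000) × 2.25% × 12/365 = $314.3836
2014-01-13 to 2014-12-31: 353 days, exemption $99000 → ($681000 − $99000) × 2.25% × 353/365 = $12664.4795
Total = $12978.8630

$12978.86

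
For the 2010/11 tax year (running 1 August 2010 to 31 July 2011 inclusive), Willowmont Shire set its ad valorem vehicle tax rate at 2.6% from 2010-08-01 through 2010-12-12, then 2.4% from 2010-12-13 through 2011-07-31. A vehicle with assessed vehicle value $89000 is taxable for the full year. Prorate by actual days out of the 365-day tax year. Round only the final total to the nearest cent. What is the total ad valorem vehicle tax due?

2010-08-01 to 2010-12-12: 134 days at 2.6% → $89000 × 2.6% × 134/365 = $849.5233
2010-12-13 to 2011-07-31: 231 days at 2.4% → $89000 × 2.4% × 231/365 = $1351.8247
Total = $2201.3479

$2201.35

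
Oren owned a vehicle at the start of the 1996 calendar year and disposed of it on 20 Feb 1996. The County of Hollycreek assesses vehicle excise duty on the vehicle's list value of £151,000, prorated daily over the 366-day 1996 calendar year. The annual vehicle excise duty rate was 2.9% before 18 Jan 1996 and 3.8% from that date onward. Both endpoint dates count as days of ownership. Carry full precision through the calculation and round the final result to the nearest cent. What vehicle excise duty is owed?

1 Jan – 17 Jan 1996: 17 days at 2.9% → £151,000 × 2.9% × 17/366 = £203.3962
18 Jan – 20 Feb 1996: 34 days at 3.8% → £151,000 × 3.8% × 34/366 = £533.0383
Total = £736.4344

£736.43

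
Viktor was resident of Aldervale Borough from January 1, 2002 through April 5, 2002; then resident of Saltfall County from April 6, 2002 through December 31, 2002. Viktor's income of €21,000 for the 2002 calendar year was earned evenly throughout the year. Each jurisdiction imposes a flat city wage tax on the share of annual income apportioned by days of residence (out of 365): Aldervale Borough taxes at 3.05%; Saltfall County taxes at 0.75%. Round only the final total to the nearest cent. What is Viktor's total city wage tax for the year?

€283.21

Aldervale Borough, January 1 – April 5, 2002: 95 days → €21,000 × 3.05% × 95/365 = €166.7055
Saltfall County, April 6 – December 31, 2002: 270 days → €21,000 × 0.75% × 270/365 = €116.5068
Total = €283.2123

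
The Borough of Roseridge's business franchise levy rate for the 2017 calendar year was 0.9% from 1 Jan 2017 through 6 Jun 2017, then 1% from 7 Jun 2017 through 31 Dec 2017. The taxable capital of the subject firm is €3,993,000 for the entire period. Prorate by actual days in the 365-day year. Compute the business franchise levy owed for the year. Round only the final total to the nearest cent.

€38,212.46

1 Jan – 6 Jun 2017: 157 days at 0.9% → €3,993,000 × 0.9% × 157/365 = €15,457.8329
7 Jun – 31 Dec 2017: 208 days at 1% → €3,993,000 × 1% × 208/365 = €22,754.6301
Total = €38,212.4630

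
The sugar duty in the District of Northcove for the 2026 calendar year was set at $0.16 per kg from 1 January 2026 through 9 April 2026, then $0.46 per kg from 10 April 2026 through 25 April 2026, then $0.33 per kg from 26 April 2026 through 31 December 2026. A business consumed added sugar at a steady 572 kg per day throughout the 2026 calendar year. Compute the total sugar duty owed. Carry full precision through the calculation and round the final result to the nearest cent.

$60,460.40

1 January – 9 April 2026: 99 days × 572 kg/day = 56,628 kg at $0.16/kg → $9,060.48
10 April – 25 April 2026: 16 days × 572 kg/day = 9,152 kg at $0.46/kg → $4,209.92
26 April – 31 December 2026: 250 days × 572 kg/day = 143,000 kg at $0.33/kg → $47,190.00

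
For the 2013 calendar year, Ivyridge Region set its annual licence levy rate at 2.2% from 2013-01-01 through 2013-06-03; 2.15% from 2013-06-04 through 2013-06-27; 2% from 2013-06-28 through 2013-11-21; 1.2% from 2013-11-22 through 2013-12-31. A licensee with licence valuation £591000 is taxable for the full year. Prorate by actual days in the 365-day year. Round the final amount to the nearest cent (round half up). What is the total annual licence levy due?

£11858.86

2013-01-01 to 2013-06-03: 154 days at 2.2% → £591000 × 2.2% × 154/365 = £5485.7753
2013-06-04 to 2013-06-27: 24 days at 2.15% → £591000 × 2.15% × 24/365 = £835.4959
2013-06-28 to 2013-11-21: 147 days at 2% → £591000 × 2% × 147/365 = £4760.3836
2013-11-22 to 2013-12-31: 40 days at 1.2% → £591000 × 1.2% × 40/365 = £777.2055
Total = £11858.8603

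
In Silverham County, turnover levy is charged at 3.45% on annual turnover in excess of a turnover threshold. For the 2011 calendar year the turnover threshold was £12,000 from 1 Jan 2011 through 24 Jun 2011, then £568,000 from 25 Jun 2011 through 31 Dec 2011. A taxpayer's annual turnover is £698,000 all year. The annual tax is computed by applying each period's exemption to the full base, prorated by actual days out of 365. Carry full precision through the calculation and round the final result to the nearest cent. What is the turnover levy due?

1 Jan – 24 Jun 2011: 175 days, exemption £12,000 → (£698,000 − £12,000) × 3.45% × 175/365 = £11,347.1918
25 Jun – 31 Dec 2011: 190 days, exemption £568,000 → (£698,000 − £568,000) × 3.45% × 190/365 = £2,334.6575
Total = £13,681.8493

£13,681.85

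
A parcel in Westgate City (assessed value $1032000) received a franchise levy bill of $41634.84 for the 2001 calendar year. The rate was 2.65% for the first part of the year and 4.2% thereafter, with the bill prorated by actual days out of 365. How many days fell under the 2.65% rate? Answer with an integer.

Let d = days at the first rate; then 365 − d days at the second rate.
$1032000 × [2.65%·d + 4.2%·(365−d)] / 365 = $41634.84
Solving gives d = 39, so the new rate took effect on 9 Feb 2001.

39 days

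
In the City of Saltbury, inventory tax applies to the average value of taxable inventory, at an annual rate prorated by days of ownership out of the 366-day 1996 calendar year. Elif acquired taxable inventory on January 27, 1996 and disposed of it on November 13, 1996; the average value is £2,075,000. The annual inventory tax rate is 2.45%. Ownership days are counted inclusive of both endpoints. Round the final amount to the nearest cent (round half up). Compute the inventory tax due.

£40,558.88

Days held (January 27 – November 13, 1996): 292 out of 366
Tax = £2,075,000 × 2.45% × 292/366 = £40,558.8798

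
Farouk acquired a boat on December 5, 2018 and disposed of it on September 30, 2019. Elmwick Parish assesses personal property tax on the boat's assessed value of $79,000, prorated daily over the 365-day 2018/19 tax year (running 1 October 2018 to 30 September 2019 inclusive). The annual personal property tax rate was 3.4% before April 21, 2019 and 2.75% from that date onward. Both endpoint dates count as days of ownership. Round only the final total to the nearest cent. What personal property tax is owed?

$1,978.35

December 5, 2018 – April 20, 2019: 137 days at 3.4% → $79,000 × 3.4% × 137/365 = $1,008.1699
April 21 – September 30, 2019: 163 days at 2.75% → $79,000 × 2.75% × 163/365 = $970.1849
Total = $1,978.3548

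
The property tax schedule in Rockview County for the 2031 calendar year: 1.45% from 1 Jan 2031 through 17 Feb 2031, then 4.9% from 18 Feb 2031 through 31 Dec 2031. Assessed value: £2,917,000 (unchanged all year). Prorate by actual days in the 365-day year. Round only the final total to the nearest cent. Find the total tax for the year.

£129,698.61

1 Jan – 17 Feb 2031: 48 days at 1.45% → £2,917,000 × 1.45% × 48/365 = £5,562.2795
18 Feb – 31 Dec 2031: 317 days at 4.9% → £2,917,000 × 4.9% × 317/365 = £124,136.3315
Total = £129,698.6110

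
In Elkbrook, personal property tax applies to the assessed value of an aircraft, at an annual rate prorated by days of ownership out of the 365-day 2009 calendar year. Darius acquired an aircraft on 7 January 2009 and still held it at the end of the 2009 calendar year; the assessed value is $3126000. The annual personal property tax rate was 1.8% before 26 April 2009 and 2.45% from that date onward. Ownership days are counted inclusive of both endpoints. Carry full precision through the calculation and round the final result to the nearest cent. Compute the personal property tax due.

$69260.17

7 January – 25 April 2009: 109 days at 1.8% → $3126000 × 1.8% × 109/365 = $16803.3205
26 April – 31 December 2009: 250 days at 2.45% → $3126000 × 2.45% × 250/365 = $52456.8493
Total = $69260.1699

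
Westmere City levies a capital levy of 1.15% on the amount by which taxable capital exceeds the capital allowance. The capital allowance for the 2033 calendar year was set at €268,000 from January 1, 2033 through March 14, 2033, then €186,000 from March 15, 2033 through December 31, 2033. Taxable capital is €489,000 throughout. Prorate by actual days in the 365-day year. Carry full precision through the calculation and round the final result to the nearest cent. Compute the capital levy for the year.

January 1 – March 14, 2033: 73 days, exemption €268,000 → (€489,000 − €268,000) × 1.15% × 73/365 = €508.3000
March 15 – December 31, 2033: 292 days, exemption €186,000 → (€489,000 − €186,000) × 1.15% × 292/365 = €2,787.6000
Total = €3,295.9000

€3,295.90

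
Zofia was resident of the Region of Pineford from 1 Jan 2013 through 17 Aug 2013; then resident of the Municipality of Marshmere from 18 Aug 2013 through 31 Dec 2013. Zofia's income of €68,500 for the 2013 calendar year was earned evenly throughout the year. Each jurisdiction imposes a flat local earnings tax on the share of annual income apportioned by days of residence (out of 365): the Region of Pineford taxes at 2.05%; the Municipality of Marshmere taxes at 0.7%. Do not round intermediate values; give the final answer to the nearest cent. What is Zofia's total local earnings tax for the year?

€1,059.69

The Region of Pineford, 1 Jan – 17 Aug 2013: 229 days → €68,500 × 2.05% × 229/365 = €881.0226
The Municipality of Marshmere, 18 Aug – 31 Dec 2013: 136 days → €68,500 × 0.7% × 136/365 = €178.6630
Total = €1,059.6856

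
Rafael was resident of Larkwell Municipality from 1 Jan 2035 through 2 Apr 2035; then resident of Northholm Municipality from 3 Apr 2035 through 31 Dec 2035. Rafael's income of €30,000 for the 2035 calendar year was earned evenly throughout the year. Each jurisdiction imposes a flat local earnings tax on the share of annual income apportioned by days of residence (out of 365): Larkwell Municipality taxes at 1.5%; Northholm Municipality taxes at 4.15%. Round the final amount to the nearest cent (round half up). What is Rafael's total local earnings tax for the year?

Larkwell Municipality, 1 Jan – 2 Apr 2035: 92 days → €30,000 × 1.5% × 92/365 = €113.4247
Northholm Municipality, 3 Apr – 31 Dec 2035: 273 days → €30,000 × 4.15% × 273/365 = €931.1918
Total = €1,044.6164

€1,044.62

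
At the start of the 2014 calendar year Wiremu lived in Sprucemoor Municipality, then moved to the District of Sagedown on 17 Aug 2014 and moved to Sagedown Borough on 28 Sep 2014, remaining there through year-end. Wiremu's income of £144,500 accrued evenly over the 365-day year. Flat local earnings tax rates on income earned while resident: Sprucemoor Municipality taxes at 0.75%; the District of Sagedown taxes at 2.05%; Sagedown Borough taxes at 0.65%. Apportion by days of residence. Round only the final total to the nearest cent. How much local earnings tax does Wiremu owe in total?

£1,262.30

Sprucemoor Municipality, 1 Jan – 16 Aug 2014: 228 days → £144,500 × 0.75% × 228/365 = £676.9726
The District of Sagedown, 17 Aug – 27 Sep 2014: 42 days → £144,500 × 2.05% × 42/365 = £340.8616
Sagedown Borough, 28 Sep – 31 Dec 2014: 95 days → £144,500 × 0.65% × 95/365 = £244.4623
Total = £1,262.2966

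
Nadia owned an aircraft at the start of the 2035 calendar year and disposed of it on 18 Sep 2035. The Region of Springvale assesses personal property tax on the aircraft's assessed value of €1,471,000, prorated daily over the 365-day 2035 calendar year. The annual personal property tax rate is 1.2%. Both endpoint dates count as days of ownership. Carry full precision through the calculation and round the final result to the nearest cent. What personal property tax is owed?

Days held (1 Jan – 18 Sep 2035): 261 out of 365
Tax = €1,471,000 × 1.2% × 261/365 = €12,622.3890

€12,622.39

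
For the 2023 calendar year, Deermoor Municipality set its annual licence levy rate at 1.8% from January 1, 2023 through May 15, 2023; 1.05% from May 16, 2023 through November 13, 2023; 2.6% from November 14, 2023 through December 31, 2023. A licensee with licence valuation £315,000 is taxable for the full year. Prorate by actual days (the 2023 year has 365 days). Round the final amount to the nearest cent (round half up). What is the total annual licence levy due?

January 1 – May 15, 2023: 135 days at 1.8% → £315,000 × 1.8% × 135/365 = £2,097.1233
May 16 – November 13, 2023: 182 days at 1.05% → £315,000 × 1.05% × 182/365 = £1,649.2192
November 14 – December 31, 2023: 48 days at 2.6% → £315,000 × 2.6% × 48/365 = £1,077.0411
Total = £4,823.3836

£4,823.38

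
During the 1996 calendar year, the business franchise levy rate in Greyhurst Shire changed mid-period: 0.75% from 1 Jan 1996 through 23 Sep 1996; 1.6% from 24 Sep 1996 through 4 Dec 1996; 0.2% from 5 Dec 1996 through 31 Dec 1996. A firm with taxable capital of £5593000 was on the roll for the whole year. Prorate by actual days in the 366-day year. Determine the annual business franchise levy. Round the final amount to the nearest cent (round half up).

1 Jan – 23 Sep 1996: 267 days at 0.75% → £5593000 × 0.75% × 267/366 = £30601.0451
24 Sep – 4 Dec 1996: 72 days at 1.6% → £5593000 × 1.6% × 72/366 = £17604.1967
5 Dec – 31 Dec 1996: 27 days at 0.2% → £5593000 × 0.2% × 27/366 = £825.1967
Total = £49030.4385

£49030.44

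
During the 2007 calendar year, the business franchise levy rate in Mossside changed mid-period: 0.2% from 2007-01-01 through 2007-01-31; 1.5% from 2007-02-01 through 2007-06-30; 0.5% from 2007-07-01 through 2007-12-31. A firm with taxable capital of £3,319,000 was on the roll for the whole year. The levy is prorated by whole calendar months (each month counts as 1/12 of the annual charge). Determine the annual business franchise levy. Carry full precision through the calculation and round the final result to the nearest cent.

£29,594.42

2007-01-01 to 2007-01-31: 1 month at 0.2% → £3,319,000 × 0.2% × 1/12 = £553.1667
2007-02-01 to 2007-06-30: 5 months at 1.5% → £3,319,000 × 1.5% × 5/12 = £20,743.7500
2007-07-01 to 2007-12-31: 6 months at 0.5% → £3,319,000 × 0.5% × 6/12 = £8,297.5000
Total = £29,594.4167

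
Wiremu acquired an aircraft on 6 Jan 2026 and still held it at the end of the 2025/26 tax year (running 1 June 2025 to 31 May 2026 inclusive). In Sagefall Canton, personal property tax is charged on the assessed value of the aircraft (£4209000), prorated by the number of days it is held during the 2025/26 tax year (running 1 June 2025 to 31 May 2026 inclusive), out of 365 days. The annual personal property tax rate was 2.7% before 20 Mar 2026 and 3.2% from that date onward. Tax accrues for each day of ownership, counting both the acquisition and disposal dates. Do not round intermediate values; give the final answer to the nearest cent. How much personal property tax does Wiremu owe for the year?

£49666.20

6 Jan – 19 Mar 2026: 73 days at 2.7% → £4209000 × 2.7% × 73/365 = £22728.6000
20 Mar – 31 May 2026: 73 days at 3.2% → £4209000 × 3.2% × 73/365 = £26937.6000
Total = £49666.2000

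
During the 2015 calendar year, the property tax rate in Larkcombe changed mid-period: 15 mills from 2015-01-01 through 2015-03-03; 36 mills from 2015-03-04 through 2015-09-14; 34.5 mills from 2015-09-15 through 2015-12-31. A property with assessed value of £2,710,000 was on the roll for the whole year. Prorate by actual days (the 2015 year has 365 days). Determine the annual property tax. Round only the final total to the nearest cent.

£86,690.30

2015-01-01 to 2015-03-03: 62 days at 15 mills → £2,710,000 × 1.5% × 62/365 = £6,904.9315
2015-03-04 to 2015-09-14: 195 days at 36 mills → £2,710,000 × 3.6% × 195/365 = £52,121.0959
2015-09-15 to 2015-12-31: 108 days at 34.5 mills → £2,710,000 × 3.45% × 108/365 = £27,664.2740
Total = £86,690.3014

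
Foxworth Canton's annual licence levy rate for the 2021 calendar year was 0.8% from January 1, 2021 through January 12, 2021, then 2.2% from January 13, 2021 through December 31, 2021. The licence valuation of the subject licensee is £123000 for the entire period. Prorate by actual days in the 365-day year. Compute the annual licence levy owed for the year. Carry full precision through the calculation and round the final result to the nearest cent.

January 1 – January 12, 2021: 12 days at 0.8% → £123000 × 0.8% × 12/365 = £32.3507
January 13 – December 31, 2021: 353 days at 2.2% → £123000 × 2.2% × 353/365 = £2617.0356
Total = £2649.3863

£2649.39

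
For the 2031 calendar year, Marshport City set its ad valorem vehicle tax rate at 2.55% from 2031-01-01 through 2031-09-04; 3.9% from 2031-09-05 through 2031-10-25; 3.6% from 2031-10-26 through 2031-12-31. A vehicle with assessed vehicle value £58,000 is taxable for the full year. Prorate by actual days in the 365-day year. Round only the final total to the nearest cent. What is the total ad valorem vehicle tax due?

£1,700.19

2031-01-01 to 2031-09-04: 247 days at 2.55% → £58,000 × 2.55% × 247/365 = £1,000.8575
2031-09-05 to 2031-10-25: 51 days at 3.9% → £58,000 × 3.9% × 51/365 = £316.0603
2031-10-26 to 2031-12-31: 67 days at 3.6% → £58,000 × 3.6% × 67/365 = £383.2767
Total = £1,700.1945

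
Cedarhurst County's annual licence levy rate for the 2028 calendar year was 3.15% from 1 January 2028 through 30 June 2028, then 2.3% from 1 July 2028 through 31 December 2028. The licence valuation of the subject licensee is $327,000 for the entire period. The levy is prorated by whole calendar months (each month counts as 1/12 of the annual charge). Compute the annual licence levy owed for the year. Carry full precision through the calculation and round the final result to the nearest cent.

1 January – 30 June 2028: 6 months at 3.15% → $327,000 × 3.15% × 6/12 = $5,150.2500
1 July – 31 December 2028: 6 months at 2.3% → $327,000 × 2.3% × 6/12 = $3,760.5000
Total = $8,910.7500

$8,910.75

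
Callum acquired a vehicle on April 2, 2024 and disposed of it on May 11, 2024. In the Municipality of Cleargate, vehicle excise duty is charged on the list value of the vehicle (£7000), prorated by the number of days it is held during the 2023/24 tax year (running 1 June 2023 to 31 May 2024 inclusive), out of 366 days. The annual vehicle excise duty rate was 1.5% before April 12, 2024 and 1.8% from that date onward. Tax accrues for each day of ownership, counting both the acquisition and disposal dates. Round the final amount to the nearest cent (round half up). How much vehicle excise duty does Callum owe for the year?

£13.20

April 2 – April 11, 2024: 10 days at 1.5% → £7000 × 1.5% × 10/366 = £2.8689
April 12 – May 11, 2024: 30 days at 1.8% → £7000 × 1.8% × 30/366 = £10.3279
Total = £13.1967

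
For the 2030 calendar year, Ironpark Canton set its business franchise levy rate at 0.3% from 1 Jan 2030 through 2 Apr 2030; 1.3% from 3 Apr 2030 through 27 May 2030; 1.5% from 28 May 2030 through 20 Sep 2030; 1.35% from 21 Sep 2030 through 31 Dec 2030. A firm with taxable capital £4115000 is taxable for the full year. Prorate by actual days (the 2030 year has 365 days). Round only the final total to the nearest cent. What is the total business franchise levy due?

1 Jan – 2 Apr 2030: 92 days at 0.3% → £4115000 × 0.3% × 92/365 = £3111.6164
3 Apr – 27 May 2030: 55 days at 1.3% → £4115000 × 1.3% × 55/365 = £8060.8904
28 May – 20 Sep 2030: 116 days at 1.5% → £4115000 × 1.5% × 116/365 = £19616.7123
21 Sep – 31 Dec 2030: 102 days at 1.35% → £4115000 × 1.35% × 102/365 = £15524.2603
Total = £46313.4795

£46313.48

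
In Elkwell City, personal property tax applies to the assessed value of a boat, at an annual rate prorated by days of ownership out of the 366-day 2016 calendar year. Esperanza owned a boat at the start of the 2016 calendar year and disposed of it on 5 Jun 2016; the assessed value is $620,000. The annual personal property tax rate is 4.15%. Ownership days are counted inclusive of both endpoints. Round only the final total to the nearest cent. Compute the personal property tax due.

Days held (1 Jan – 5 Jun 2016): 157 out of 366
Tax = $620,000 × 4.15% × 157/366 = $11,037.1858

$11,037.19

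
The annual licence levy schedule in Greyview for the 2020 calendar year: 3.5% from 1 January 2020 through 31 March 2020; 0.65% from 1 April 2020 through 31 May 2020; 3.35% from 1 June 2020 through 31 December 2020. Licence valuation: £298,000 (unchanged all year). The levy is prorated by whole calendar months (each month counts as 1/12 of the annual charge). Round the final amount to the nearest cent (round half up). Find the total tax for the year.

1 January – 31 March 2020: 3 months at 3.5% → £298,000 × 3.5% × 3/12 = £2,607.5000
1 April – 31 May 2020: 2 months at 0.65% → £298,000 × 0.65% × 2/12 = £322.8333
1 June – 31 December 2020: 7 months at 3.35% → £298,000 × 3.35% × 7/12 = £5,823.4167
Total = £8,753.7500

£8,753.75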